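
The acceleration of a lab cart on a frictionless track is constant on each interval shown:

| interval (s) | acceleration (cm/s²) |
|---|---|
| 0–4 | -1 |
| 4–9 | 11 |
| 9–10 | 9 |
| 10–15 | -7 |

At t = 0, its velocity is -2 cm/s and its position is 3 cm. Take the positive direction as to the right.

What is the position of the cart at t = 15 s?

350.5 cm

On each constant-a segment, Δv = aΔt and Δx = v₀Δt + ½aΔt²; chain segment to segment.
0–4 s: v starts -2 cm/s; Δx = -2·4 + ½·-1·4² = -16 cm; v ends -6 cm/s.
4–9 s: v starts -6 cm/s; Δx = -6·5 + ½·11·5² = 107.5 cm; v ends 49 cm/s.
9–10 s: v starts 49 cm/s; Δx = 49·1 + ½·9·1² = 53.5 cm; v ends 58 cm/s.
10–15 s: v starts 58 cm/s; Δx = 58·5 + ½·-7·5² = 202.5 cm; v ends 23 cm/s.
x(15) = 3 + Σ Δx = 350.5 cm.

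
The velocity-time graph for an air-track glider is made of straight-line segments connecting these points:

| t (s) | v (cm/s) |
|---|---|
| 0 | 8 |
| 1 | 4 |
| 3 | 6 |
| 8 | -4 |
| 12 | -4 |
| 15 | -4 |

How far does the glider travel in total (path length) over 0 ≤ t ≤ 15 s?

57 cm

Total distance travelled is ∫|v| dt — sum the magnitudes of each area piece.
0–1 s: |½(8 + 4)(1)| = 6 cm
1–3 s: |½(4 + 6)(2)| = 10 cm
3–8 s: v = 0 at t = 6 s; triangle areas 9 + 4 = 13 cm
8–12 s: |-4| × 4 = 16 cm
12–15 s: |-4| × 3 = 12 cm
Total distance = 57 cm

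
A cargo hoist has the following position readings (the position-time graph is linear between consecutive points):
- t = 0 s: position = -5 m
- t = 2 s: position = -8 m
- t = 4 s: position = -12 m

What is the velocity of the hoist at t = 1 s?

-1.5 m/s

Velocity is the slope of the x-t graph on 0–2 s: (-8 − -5)/(2 − 0) = -1.5 m/s.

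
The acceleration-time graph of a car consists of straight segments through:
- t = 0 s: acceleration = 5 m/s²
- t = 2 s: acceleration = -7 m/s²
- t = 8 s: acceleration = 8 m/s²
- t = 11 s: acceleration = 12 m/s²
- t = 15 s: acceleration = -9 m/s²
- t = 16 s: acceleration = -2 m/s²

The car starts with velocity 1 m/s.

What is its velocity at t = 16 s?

Δv equals the area under the a-t graph; then v = v₀ + Δv.
0–2 s: ½(5 + -7)(2) = -2 m/s
2–8 s: ½(-7 + 8)(6) = 3 m/s
8–11 s: ½(8 + 12)(3) = 30 m/s
11–15 s: ½(12 + -9)(4) = 6 m/s
15–16 s: ½(-9 + -2)(1) = -5.5 m/s
Δv = 31.5 m/s, so v(16) = 1 + (31.5) = 32.5 m/s.

32.5 m/s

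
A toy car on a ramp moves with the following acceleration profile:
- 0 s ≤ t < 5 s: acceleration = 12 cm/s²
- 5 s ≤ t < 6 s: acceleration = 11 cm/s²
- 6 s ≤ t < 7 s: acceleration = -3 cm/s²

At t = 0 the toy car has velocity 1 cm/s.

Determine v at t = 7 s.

Δv equals the area under the a-t graph; then v = v₀ + Δv.
0–5 s: 12 × 5 = 60 cm/s
5–6 s: 11 × 1 = 11 cm/s
6–7 s: -3 × 1 = -3 cm/s
Δv = 68 cm/s, so v(7) = 1 + (68) = 69 cm/s.

69 cm/s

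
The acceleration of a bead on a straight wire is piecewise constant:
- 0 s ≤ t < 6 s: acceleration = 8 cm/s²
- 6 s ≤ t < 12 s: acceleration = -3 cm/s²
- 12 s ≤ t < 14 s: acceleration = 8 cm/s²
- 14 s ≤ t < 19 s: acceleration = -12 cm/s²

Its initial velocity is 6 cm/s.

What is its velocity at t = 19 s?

Δv equals the area under the a-t graph; then v = v₀ + Δv.
0–6 s: 8 × 6 = 48 cm/s
6–12 s: -3 × 6 = -18 cm/s
12–14 s: 8 × 2 = 16 cm/s
14–19 s: -12 × 5 = -60 cm/s
Δv = -14 cm/s, so v(19) = 6 + (-14) = -8 cm/s.

-8 cm/s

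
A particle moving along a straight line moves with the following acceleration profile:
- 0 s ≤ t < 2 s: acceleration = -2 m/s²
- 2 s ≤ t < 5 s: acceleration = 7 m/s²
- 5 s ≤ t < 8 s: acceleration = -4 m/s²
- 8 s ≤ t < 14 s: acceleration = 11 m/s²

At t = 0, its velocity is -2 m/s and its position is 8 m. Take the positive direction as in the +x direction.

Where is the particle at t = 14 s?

On each constant-a segment, Δv = aΔt and Δx = v₀Δt + ½aΔt²; chain segment to segment.
0–2 s: v starts -2 m/s; Δx = -2·2 + ½·-2·2² = -8 m; v ends -6 m/s.
2–5 s: v starts -6 m/s; Δx = -6·3 + ½·7·3² = 13.5 m; v ends 15 m/s.
5–8 s: v starts 15 m/s; Δx = 15·3 + ½·-4·3² = 27 m; v ends 3 m/s.
8–14 s: v starts 3 m/s; Δx = 3·6 + ½·11·6² = 216 m; v ends 69 m/s.
x(14) = 8 + Σ Δx = 256.5 m.

256.5 m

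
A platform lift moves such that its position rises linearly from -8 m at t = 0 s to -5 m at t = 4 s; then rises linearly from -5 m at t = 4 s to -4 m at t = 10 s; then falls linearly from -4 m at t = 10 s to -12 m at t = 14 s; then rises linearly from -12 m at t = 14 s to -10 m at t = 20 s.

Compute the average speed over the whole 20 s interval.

Average speed = (total path length)/(elapsed time); on a piecewise-linear x-t graph the path length is Σ|Δx|.
0–4 s: |Δx| = |-5 − -8| = 3 m
4–10 s: |Δx| = |-4 − -5| = 1 m
10–14 s: |Δx| = |-12 − -4| = 8 m
14–20 s: |Δx| = |-10 − -12| = 2 m
Total path = 14 m; average speed = 14/20 = 0.7 m/s.

0.7 m/s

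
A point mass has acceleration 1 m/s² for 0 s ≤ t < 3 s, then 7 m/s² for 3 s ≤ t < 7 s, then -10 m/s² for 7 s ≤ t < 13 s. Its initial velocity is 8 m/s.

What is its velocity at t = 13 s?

Δv equals the area under the a-t graph; then v = v₀ + Δv.
0–3 s: 1 × 3 = 3 m/s
3–7 s: 7 × 4 = 28 m/s
7–13 s: -10 × 6 = -60 m/s
Δv = -29 m/s, so v(13) = 8 + (-29) = -21 m/s.

-21 m/s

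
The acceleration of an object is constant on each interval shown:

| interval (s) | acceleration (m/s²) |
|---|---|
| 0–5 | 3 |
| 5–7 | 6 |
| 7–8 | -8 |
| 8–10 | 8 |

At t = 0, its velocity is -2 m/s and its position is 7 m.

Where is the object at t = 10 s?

On each constant-a segment, Δv = aΔt and Δx = v₀Δt + ½aΔt²; chain segment to segment.
0–5 s: v starts -2 m/s; Δx = -2·5 + ½·3·5² = 27.5 m; v ends 13 m/s.
5–7 s: v starts 13 m/s; Δx = 13·2 + ½·6·2² = 38 m; v ends 25 m/s.
7–8 s: v starts 25 m/s; Δx = 25·1 + ½·-8·1² = 21 m; v ends 17 m/s.
8–10 s: v starts 17 m/s; Δx = 17·2 + ½·8·2² = 50 m; v ends 33 m/s.
x(10) = 7 + Σ Δx = 143.5 m.

143.5 m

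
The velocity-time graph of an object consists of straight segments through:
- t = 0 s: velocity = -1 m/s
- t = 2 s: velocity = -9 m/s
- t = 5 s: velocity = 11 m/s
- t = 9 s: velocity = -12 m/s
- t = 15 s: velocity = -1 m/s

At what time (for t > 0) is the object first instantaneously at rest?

t = 3.35 s

v changes sign on 2–5 s (from -9 to 11); the graph is linear there, so v = 0 at t = 2 + (9)·(5 − 2)/(11 − -9) = 3.35 s.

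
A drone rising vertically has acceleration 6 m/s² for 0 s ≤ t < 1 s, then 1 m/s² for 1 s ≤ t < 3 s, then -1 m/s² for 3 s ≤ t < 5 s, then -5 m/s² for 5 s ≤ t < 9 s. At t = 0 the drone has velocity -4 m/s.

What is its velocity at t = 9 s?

Δv equals the area under the a-t graph; then v = v₀ + Δv.
0–1 s: 6 × 1 = 6 m/s
1–3 s: 1 × 2 = 2 m/s
3–5 s: -1 × 2 = -2 m/s
5–9 s: -5 × 4 = -20 m/s
Δv = -14 m/s, so v(9) = -4 + (-14) = -18 m/s.

-18 m/s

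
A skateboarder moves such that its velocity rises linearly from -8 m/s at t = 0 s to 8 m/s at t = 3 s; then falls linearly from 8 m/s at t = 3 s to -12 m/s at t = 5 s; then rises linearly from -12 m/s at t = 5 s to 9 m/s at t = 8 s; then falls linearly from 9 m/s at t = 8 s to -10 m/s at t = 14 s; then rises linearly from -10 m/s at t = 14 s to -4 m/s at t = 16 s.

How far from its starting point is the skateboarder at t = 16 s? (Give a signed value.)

Displacement is the signed area under the v-t curve.
0–3 s: ½(-8 + 8)(3) = 0 m
3–5 s: ½(8 + -12)(2) = -4 m
5–8 s: ½(-12 + 9)(3) = -4.5 m
8–14 s: ½(9 + -10)(6) = -3 m
14–16 s: ½(-10 + -4)(2) = -14 m
Net displacement = -25.5 m

-25.5 m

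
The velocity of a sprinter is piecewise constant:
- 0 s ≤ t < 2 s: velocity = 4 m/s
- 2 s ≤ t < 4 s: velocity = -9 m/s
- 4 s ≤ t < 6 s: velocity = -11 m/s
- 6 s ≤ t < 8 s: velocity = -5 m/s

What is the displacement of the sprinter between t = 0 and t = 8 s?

Displacement is the signed area under the v-t curve.
0–2 s: 4 × 2 = 8 m
2–4 s: -9 × 2 = -18 m
4–6 s: -11 × 2 = -22 m
6–8 s: -5 × 2 = -10 m
Net displacement = -42 m

-42 m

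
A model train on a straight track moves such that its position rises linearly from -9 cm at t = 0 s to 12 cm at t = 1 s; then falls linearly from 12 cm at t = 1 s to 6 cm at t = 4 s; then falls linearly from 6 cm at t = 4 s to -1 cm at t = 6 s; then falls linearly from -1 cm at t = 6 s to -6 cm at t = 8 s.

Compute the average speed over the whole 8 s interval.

Average speed = (total path length)/(elapsed time); on a piecewise-linear x-t graph the path length is Σ|Δx|.
0–1 s: |Δx| = |12 − -9| = 21 cm
1–4 s: |Δx| = |6 − 12| = 6 cm
4–6 s: |Δx| = |-1 − 6| = 7 cm
6–8 s: |Δx| = |-6 − -1| = 5 cm
Total path = 39 cm; average speed = 39/8 = 4.875 cm/s.

4.875 cm/s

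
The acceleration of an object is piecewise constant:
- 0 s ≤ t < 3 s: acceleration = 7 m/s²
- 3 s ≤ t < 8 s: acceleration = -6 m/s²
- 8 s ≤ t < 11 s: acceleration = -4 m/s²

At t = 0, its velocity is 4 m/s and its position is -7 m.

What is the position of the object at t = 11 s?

53.5 m

On each constant-a segment, Δv = aΔt and Δx = v₀Δt + ½aΔt²; chain segment to segment.
0–3 s: v starts 4 m/s; Δx = 4·3 + ½·7·3² = 43.5 m; v ends 25 m/s.
3–8 s: v starts 25 m/s; Δx = 25·5 + ½·-6·5² = 50 m; v ends -5 m/s.
8–11 s: v starts -5 m/s; Δx = -5·3 + ½·-4·3² = -33 m; v ends -17 m/s.
x(11) = -7 + Σ Δx = 53.5 m.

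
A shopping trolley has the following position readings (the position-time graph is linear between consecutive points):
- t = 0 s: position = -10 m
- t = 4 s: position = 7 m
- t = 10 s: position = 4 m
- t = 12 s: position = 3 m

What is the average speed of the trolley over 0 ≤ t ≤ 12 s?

Average speed = (total path length)/(elapsed time); on a piecewise-linear x-t graph the path length is Σ|Δx|.
0–4 s: |Δx| = |7 − -10| = 17 m
4–10 s: |Δx| = |4 − 7| = 3 m
10–12 s: |Δx| = |3 − 4| = 1 m
Total path = 21 m; average speed = 21/12 = 1.75 m/s.

1.75 m/s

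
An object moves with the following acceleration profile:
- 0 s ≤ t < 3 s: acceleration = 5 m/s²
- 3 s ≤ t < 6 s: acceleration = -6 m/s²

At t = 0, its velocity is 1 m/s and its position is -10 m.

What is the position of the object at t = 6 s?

36.5 m

On each constant-a segment, Δv = aΔt and Δx = v₀Δt + ½aΔt²; chain segment to segment.
0–3 s: v starts 1 m/s; Δx = 1·3 + ½·5·3² = 25.5 m; v ends 16 m/s.
3–6 s: v starts 16 m/s; Δx = 16·3 + ½·-6·3² = 21 m; v ends -2 m/s.
x(6) = -10 + Σ Δx = 36.5 m.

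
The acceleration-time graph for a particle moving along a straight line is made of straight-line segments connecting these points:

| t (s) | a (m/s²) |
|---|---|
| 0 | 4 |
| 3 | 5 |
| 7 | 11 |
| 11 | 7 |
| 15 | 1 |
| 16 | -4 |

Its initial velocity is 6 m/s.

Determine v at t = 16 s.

Δv equals the area under the a-t graph; then v = v₀ + Δv.
0–3 s: ½(4 + 5)(3) = 13.5 m/s
3–7 s: ½(5 + 11)(4) = 32 m/s
7–11 s: ½(11 + 7)(4) = 36 m/s
11–15 s: ½(7 + 1)(4) = 16 m/s
15–16 s: ½(1 + -4)(1) = -1.5 m/s
Δv = 96 m/s, so v(16) = 6 + (96) = 102 m/s.

102 m/s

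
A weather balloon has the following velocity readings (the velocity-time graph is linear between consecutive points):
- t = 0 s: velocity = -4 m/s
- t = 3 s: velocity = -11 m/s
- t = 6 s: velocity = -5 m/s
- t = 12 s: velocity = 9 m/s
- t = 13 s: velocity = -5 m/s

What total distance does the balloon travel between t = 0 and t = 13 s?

73 m

Total distance travelled is ∫|v| dt — sum the magnitudes of each area piece.
0–3 s: |½(-4 + -11)(3)| = 22.5 m
3–6 s: |½(-11 + -5)(3)| = 24 m
6–12 s: v = 0 at t = 57/7 s; triangle areas 75/14 + 243/14 = 159/7 m
12–13 s: v = 0 at t = 177/14 s; triangle areas 81/28 + 25/28 = 53/14 m
Total distance = 73 m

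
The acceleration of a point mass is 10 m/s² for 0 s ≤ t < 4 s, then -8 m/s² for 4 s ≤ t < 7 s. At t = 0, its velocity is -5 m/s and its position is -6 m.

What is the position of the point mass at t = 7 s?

123 m

On each constant-a segment, Δv = aΔt and Δx = v₀Δt + ½aΔt²; chain segment to segment.
0–4 s: v starts -5 m/s; Δx = -5·4 + ½·10·4² = 60 m; v ends 35 m/s.
4–7 s: v starts 35 m/s; Δx = 35·3 + ½·-8·3² = 69 m; v ends 11 m/s.
x(7) = -6 + Σ Δx = 123 m.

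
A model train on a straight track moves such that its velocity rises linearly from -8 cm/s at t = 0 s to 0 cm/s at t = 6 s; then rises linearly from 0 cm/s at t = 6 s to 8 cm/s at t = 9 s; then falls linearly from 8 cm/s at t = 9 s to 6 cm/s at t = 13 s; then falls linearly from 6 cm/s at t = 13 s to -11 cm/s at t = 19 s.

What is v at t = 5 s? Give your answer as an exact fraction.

-4/3 cm/s

On 0–6 s the graph is linear from -8 to 0 cm/s: v(5) = -8 + (0 − -8)·(5 − 0)/(6 − 0) = -4/3 cm/s.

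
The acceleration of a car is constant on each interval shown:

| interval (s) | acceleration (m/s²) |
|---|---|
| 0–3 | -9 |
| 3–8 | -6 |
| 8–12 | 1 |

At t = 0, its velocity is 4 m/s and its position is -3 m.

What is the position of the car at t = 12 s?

On each constant-a segment, Δv = aΔt and Δx = v₀Δt + ½aΔt²; chain segment to segment.
0–3 s: v starts 4 m/s; Δx = 4·3 + ½·-9·3² = -28.5 m; v ends -23 m/s.
3–8 s: v starts -23 m/s; Δx = -23·5 + ½·-6·5² = -190 m; v ends -53 m/s.
8–12 s: v starts -53 m/s; Δx = -53·4 + ½·1·4² = -204 m; v ends -49 m/s.
x(12) = -3 + Σ Δx = -425.5 m.

-425.5 m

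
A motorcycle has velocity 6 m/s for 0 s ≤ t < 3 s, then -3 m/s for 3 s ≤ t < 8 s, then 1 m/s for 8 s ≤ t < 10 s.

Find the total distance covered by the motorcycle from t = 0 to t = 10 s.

Total distance travelled is ∫|v| dt — sum the magnitudes of each area piece.
0–3 s: |6| × 3 = 18 m
3–8 s: |-3| × 5 = 15 m
8–10 s: |1| × 2 = 2 m
Total distance = 35 m

35 m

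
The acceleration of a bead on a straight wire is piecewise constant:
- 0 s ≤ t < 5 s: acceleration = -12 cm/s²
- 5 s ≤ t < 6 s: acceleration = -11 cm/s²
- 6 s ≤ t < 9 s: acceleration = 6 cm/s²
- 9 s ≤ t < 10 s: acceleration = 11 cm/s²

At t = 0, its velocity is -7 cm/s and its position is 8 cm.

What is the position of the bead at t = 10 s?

-511 cm

On each constant-a segment, Δv = aΔt and Δx = v₀Δt + ½aΔt²; chain segment to segment.
0–5 s: v starts -7 cm/s; Δx = -7·5 + ½·-12·5² = -185 cm; v ends -67 cm/s.
5–6 s: v starts -67 cm/s; Δx = -67·1 + ½·-11·1² = -72.5 cm; v ends -78 cm/s.
6–9 s: v starts -78 cm/s; Δx = -78·3 + ½·6·3² = -207 cm; v ends -60 cm/s.
9–10 s: v starts -60 cm/s; Δx = -60·1 + ½·11·1² = -54.5 cm; v ends -49 cm/s.
x(10) = 8 + Σ Δx = -511 cm.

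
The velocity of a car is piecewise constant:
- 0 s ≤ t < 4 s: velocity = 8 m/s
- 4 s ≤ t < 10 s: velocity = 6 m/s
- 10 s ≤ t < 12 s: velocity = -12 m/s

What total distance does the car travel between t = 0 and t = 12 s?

Total distance travelled is ∫|v| dt — sum the magnitudes of each area piece.
0–4 s: |8| × 4 = 32 m
4–10 s: |6| × 6 = 36 m
10–12 s: |-12| × 2 = 24 m
Total distance = 92 m

92 m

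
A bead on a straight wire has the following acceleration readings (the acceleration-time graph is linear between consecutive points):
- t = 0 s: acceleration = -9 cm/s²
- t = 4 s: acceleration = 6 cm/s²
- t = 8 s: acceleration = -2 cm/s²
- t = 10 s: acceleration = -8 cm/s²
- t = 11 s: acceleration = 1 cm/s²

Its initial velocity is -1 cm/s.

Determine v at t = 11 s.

-12.5 cm/s

Δv equals the area under the a-t graph; then v = v₀ + Δv.
0–4 s: ½(-9 + 6)(4) = -6 cm/s
4–8 s: ½(6 + -2)(4) = 8 cm/s
8–10 s: ½(-2 + -8)(2) = -10 cm/s
10–11 s: ½(-8 + 1)(1) = -3.5 cm/s
Δv = -11.5 cm/s, so v(11) = -1 + (-11.5) = -12.5 cm/s.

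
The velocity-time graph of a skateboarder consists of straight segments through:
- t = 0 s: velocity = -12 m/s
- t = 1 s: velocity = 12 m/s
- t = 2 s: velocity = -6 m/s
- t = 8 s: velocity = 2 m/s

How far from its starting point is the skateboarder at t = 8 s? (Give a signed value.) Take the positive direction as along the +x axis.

-9 m

Displacement is the signed area under the v-t curve.
0–1 s: ½(-12 + 12)(1) = 0 m
1–2 s: ½(12 + -6)(1) = 3 m
2–8 s: ½(-6 + 2)(6) = -12 m
Net displacement = -9 m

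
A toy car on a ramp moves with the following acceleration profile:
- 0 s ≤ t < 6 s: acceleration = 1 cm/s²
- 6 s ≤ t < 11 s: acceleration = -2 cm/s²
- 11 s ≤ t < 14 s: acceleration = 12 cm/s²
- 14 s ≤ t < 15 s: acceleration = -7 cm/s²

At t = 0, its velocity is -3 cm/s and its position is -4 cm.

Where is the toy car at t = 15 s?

On each constant-a segment, Δv = aΔt and Δx = v₀Δt + ½aΔt²; chain segment to segment.
0–6 s: v starts -3 cm/s; Δx = -3·6 + ½·1·6² = 0 cm; v ends 3 cm/s.
6–11 s: v starts 3 cm/s; Δx = 3·5 + ½·-2·5² = -10 cm; v ends -7 cm/s.
11–14 s: v starts -7 cm/s; Δx = -7·3 + ½·12·3² = 33 cm; v ends 29 cm/s.
14–15 s: v starts 29 cm/s; Δx = 29·1 + ½·-7·1² = 25.5 cm; v ends 22 cm/s.
x(15) = -4 + Σ Δx = 44.5 cm.

44.5 cm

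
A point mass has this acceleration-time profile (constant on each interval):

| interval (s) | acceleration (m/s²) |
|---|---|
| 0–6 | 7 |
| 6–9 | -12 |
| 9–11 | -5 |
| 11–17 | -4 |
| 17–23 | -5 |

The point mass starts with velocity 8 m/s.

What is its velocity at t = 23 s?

Δv equals the area under the a-t graph; then v = v₀ + Δv.
0–6 s: 7 × 6 = 42 m/s
6–9 s: -12 × 3 = -36 m/s
9–11 s: -5 × 2 = -10 m/s
11–17 s: -4 × 6 = -24 m/s
17–23 s: -5 × 6 = -30 m/s
Δv = -58 m/s, so v(23) = 8 + (-58) = -50 m/s.

-50 m/s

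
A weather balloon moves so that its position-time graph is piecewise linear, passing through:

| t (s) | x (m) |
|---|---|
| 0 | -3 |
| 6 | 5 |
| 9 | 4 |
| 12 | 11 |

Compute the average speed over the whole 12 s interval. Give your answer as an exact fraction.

4/3 m/s

Average speed = (total path length)/(elapsed time); on a piecewise-linear x-t graph the path length is Σ|Δx|.
0–6 s: |Δx| = |5 − -3| = 8 m
6–9 s: |Δx| = |4 − 5| = 1 m
9–12 s: |Δx| = |11 − 4| = 7 m
Total path = 16 m; average speed = 16/12 = 4/3 m/s.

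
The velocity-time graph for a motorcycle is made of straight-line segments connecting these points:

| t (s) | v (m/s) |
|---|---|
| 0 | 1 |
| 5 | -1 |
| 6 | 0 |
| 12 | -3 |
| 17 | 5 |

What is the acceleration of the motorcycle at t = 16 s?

1.6 m/s²

Acceleration is the slope of the v-t graph on 12–17 s: (5 − -3)/(17 − 12) = 1.6 m/s².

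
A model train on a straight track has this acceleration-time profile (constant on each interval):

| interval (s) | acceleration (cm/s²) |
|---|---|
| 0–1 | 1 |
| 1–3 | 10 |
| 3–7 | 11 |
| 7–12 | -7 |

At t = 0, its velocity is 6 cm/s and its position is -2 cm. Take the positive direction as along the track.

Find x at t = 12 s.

On each constant-a segment, Δv = aΔt and Δx = v₀Δt + ½aΔt²; chain segment to segment.
0–1 s: v starts 6 cm/s; Δx = 6·1 + ½·1·1² = 6.5 cm; v ends 7 cm/s.
1–3 s: v starts 7 cm/s; Δx = 7·2 + ½·10·2² = 34 cm; v ends 27 cm/s.
3–7 s: v starts 27 cm/s; Δx = 27·4 + ½·11·4² = 196 cm; v ends 71 cm/s.
7–12 s: v starts 71 cm/s; Δx = 71·5 + ½·-7·5² = 267.5 cm; v ends 36 cm/s.
x(12) = -2 + Σ Δx = 502 cm.

502 cm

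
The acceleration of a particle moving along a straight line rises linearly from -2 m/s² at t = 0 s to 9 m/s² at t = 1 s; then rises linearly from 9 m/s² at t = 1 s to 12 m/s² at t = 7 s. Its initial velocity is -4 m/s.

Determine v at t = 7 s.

Δv equals the area under the a-t graph; then v = v₀ + Δv.
0–1 s: ½(-2 + 9)(1) = 3.5 m/s
1–7 s: ½(9 + 12)(6) = 63 m/s
Δv = 66.5 m/s, so v(7) = -4 + (66.5) = 62.5 m/s.

62.5 m/s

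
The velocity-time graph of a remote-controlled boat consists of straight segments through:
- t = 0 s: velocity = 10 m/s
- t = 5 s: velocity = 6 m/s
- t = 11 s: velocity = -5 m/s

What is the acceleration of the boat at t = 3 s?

Acceleration is the slope of the v-t graph on 0–5 s: (6 − 10)/(5 − 0) = -0.8 m/s².

-0.8 m/s²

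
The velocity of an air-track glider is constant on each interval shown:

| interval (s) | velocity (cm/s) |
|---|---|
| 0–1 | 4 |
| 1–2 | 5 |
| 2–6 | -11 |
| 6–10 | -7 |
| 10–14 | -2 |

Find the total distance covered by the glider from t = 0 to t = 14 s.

Distance (not displacement) is the total path length: add the absolute areas under v-t.
0–1 s: |4| × 1 = 4 cm
1–2 s: |5| × 1 = 5 cm
2–6 s: |-11| × 4 = 44 cm
6–10 s: |-7| × 4 = 28 cm
10–14 s: |-2| × 4 = 8 cm
Total distance = 89 cm

89 cm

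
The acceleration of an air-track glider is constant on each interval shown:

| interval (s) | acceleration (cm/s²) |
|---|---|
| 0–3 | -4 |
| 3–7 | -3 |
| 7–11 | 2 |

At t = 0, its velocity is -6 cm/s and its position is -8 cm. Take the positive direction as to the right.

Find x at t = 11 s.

On each constant-a segment, Δv = aΔt and Δx = v₀Δt + ½aΔt²; chain segment to segment.
0–3 s: v starts -6 cm/s; Δx = -6·3 + ½·-4·3² = -36 cm; v ends -18 cm/s.
3–7 s: v starts -18 cm/s; Δx = -18·4 + ½·-3·4² = -96 cm; v ends -30 cm/s.
7–11 s: v starts -30 cm/s; Δx = -30·4 + ½·2·4² = -104 cm; v ends -22 cm/s.
x(11) = -8 + Σ Δx = -244 cm.

-244 cm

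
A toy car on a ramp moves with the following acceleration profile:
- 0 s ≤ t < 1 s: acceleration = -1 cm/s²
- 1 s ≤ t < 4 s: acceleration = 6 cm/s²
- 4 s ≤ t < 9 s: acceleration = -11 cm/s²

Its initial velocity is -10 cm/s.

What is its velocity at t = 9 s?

-48 cm/s

Δv equals the area under the a-t graph; then v = v₀ + Δv.
0–1 s: -1 × 1 = -1 cm/s
1–4 s: 6 × 3 = 18 cm/s
4–9 s: -11 × 5 = -55 cm/s
Δv = -38 cm/s, so v(9) = -10 + (-38) = -48 cm/s.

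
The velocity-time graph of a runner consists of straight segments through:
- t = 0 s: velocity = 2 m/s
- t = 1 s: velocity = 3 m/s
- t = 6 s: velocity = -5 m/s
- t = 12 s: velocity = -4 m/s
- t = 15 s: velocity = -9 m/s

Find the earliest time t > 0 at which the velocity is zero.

t = 2.875 s

v changes sign on 1–6 s (from 3 to -5); the graph is linear there, so v = 0 at t = 1 + (-3)·(6 − 1)/(-5 − 3) = 2.875 s.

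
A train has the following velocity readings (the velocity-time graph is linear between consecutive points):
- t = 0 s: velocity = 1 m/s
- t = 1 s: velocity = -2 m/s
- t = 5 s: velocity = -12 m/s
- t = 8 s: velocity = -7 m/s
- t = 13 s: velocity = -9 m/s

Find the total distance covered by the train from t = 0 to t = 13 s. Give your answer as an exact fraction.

Distance (not displacement) is the total path length: add the absolute areas under v-t.
0–1 s: v = 0 at t = 1/3 s; triangle areas 1/6 + 2/3 = 5/6 m
1–5 s: |½(-2 + -12)(4)| = 28 m
5–8 s: |½(-12 + -7)(3)| = 28.5 m
8–13 s: |½(-7 + -9)(5)| = 40 m
Total distance = 292/3 m

292/3 m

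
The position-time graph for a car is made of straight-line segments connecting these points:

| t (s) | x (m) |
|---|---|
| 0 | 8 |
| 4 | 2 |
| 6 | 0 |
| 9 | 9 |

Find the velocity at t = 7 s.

3 m/s

Velocity is the slope of the x-t graph on 6–9 s: (9 − 0)/(9 − 6) = 3 m/s.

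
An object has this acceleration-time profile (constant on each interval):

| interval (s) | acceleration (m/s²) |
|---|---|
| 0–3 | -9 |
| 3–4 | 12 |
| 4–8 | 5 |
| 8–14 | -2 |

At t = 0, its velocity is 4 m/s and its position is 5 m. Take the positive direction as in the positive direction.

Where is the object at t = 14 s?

On each constant-a segment, Δv = aΔt and Δx = v₀Δt + ½aΔt²; chain segment to segment.
0–3 s: v starts 4 m/s; Δx = 4·3 + ½·-9·3² = -28.5 m; v ends -23 m/s.
3–4 s: v starts -23 m/s; Δx = -23·1 + ½·12·1² = -17 m; v ends -11 m/s.
4–8 s: v starts -11 m/s; Δx = -11·4 + ½·5·4² = -4 m; v ends 9 m/s.
8–14 s: v starts 9 m/s; Δx = 9·6 + ½·-2·6² = 18 m; v ends -3 m/s.
x(14) = 5 + Σ Δx = -26.5 m.

-26.5 m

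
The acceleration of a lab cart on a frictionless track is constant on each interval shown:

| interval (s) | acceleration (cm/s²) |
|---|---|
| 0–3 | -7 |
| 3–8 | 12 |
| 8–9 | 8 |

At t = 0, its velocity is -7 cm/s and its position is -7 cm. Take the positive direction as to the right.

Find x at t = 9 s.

On each constant-a segment, Δv = aΔt and Δx = v₀Δt + ½aΔt²; chain segment to segment.
0–3 s: v starts -7 cm/s; Δx = -7·3 + ½·-7·3² = -52.5 cm; v ends -28 cm/s.
3–8 s: v starts -28 cm/s; Δx = -28·5 + ½·12·5² = 10 cm; v ends 32 cm/s.
8–9 s: v starts 32 cm/s; Δx = 32·1 + ½·8·1² = 36 cm; v ends 40 cm/s.
x(9) = -7 + Σ Δx = -13.5 cm.

-13.5 cm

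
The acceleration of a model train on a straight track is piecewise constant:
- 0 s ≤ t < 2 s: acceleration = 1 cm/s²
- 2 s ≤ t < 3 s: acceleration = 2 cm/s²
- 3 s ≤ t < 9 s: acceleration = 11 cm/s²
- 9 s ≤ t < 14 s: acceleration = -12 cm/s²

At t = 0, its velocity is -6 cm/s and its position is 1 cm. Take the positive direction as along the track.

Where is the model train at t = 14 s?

On each constant-a segment, Δv = aΔt and Δx = v₀Δt + ½aΔt²; chain segment to segment.
0–2 s: v starts -6 cm/s; Δx = -6·2 + ½·1·2² = -10 cm; v ends -4 cm/s.
2–3 s: v starts -4 cm/s; Δx = -4·1 + ½·2·1² = -3 cm; v ends -2 cm/s.
3–9 s: v starts -2 cm/s; Δx = -2·6 + ½·11·6² = 186 cm; v ends 64 cm/s.
9–14 s: v starts 64 cm/s; Δx = 64·5 + ½·-12·5² = 170 cm; v ends 4 cm/s.
x(14) = 1 + Σ Δx = 344 cm.

344 cm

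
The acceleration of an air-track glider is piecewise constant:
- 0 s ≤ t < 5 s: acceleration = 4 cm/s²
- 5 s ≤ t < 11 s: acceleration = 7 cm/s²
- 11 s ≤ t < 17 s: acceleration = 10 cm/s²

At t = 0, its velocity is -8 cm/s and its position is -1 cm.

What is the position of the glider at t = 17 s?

On each constant-a segment, Δv = aΔt and Δx = v₀Δt + ½aΔt²; chain segment to segment.
0–5 s: v starts -8 cm/s; Δx = -8·5 + ½·4·5² = 10 cm; v ends 12 cm/s.
5–11 s: v starts 12 cm/s; Δx = 12·6 + ½·7·6² = 198 cm; v ends 54 cm/s.
11–17 s: v starts 54 cm/s; Δx = 54·6 + ½·10·6² = 504 cm; v ends 114 cm/s.
x(17) = -1 + Σ Δx = 711 cm.

711 cm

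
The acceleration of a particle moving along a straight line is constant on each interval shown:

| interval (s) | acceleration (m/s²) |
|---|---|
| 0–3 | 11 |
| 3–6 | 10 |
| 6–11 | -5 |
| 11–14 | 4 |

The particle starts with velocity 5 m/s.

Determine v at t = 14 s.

Δv equals the area under the a-t graph; then v = v₀ + Δv.
0–3 s: 11 × 3 = 33 m/s
3–6 s: 10 × 3 = 30 m/s
6–11 s: -5 × 5 = -25 m/s
11–14 s: 4 × 3 = 12 m/s
Δv = 50 m/s, so v(14) = 5 + (50) = 55 m/s.

55 m/s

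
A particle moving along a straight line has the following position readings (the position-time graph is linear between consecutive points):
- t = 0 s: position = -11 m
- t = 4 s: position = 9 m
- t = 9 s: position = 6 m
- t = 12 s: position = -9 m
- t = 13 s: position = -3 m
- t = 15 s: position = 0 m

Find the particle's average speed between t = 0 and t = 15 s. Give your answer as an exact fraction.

Average speed = (total path length)/(elapsed time); on a piecewise-linear x-t graph the path length is Σ|Δx|.
0–4 s: |Δx| = |9 − -11| = 20 m
4–9 s: |Δx| = |6 − 9| = 3 m
9–12 s: |Δx| = |-9 − 6| = 15 m
12–13 s: |Δx| = |-3 − -9| = 6 m
13–15 s: |Δx| = |0 − -3| = 3 m
Total path = 47 m; average speed = 47/15 = 47/15 m/s.

47/15 m/s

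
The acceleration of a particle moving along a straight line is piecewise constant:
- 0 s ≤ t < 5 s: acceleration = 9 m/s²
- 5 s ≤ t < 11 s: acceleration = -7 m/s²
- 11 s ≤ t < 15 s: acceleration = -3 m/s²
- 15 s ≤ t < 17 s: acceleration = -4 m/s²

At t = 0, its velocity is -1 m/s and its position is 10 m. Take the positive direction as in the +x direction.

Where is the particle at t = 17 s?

On each constant-a segment, Δv = aΔt and Δx = v₀Δt + ½aΔt²; chain segment to segment.
0–5 s: v starts -1 m/s; Δx = -1·5 + ½·9·5² = 107.5 m; v ends 44 m/s.
5–11 s: v starts 44 m/s; Δx = 44·6 + ½·-7·6² = 138 m; v ends 2 m/s.
11–15 s: v starts 2 m/s; Δx = 2·4 + ½·-3·4² = -16 m; v ends -10 m/s.
15–17 s: v starts -10 m/s; Δx = -10·2 + ½·-4·2² = -28 m; v ends -18 m/s.
x(17) = 10 + Σ Δx = 211.5 m.

211.5 m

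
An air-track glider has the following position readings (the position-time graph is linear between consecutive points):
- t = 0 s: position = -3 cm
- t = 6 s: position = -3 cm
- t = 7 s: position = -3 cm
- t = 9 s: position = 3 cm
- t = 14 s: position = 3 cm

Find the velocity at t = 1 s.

Velocity is the slope of the x-t graph on 0–6 s: (-3 − -3)/(6 − 0) = 0 cm/s.

0 cm/s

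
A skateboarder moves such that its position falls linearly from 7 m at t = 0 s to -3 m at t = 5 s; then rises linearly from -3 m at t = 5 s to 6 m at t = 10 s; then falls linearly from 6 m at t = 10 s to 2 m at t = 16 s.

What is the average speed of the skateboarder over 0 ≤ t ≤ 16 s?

Average speed = (total path length)/(elapsed time); on a piecewise-linear x-t graph the path length is Σ|Δx|.
0–5 s: |Δx| = |-3 − 7| = 10 m
5–10 s: |Δx| = |6 − -3| = 9 m
10–16 s: |Δx| = |2 − 6| = 4 m
Total path = 23 m; average speed = 23/16 = 1.4375 m/s.

1.4375 m/s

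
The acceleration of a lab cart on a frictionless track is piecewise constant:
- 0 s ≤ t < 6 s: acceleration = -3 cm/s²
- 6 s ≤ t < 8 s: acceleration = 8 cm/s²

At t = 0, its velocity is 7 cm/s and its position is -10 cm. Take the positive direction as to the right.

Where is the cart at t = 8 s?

On each constant-a segment, Δv = aΔt and Δx = v₀Δt + ½aΔt²; chain segment to segment.
0–6 s: v starts 7 cm/s; Δx = 7·6 + ½·-3·6² = -12 cm; v ends -11 cm/s.
6–8 s: v starts -11 cm/s; Δx = -11·2 + ½·8·2² = -6 cm; v ends 5 cm/s.
x(8) = -10 + Σ Δx = -28 cm.

-28 cm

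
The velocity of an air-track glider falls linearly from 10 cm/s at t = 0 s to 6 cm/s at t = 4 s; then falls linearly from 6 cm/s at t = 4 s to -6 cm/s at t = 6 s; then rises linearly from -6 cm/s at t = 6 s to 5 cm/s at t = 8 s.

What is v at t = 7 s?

On 6–8 s the graph is linear from -6 to 5 cm/s: v(7) = -6 + (5 − -6)·(7 − 6)/(8 − 6) = -0.5 cm/s.

-0.5 cm/s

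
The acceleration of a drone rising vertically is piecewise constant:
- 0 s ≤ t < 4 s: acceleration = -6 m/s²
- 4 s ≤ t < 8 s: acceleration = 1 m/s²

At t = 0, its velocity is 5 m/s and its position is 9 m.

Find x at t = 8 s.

On each constant-a segment, Δv = aΔt and Δx = v₀Δt + ½aΔt²; chain segment to segment.
0–4 s: v starts 5 m/s; Δx = 5·4 + ½·-6·4² = -28 m; v ends -19 m/s.
4–8 s: v starts -19 m/s; Δx = -19·4 + ½·1·4² = -68 m; v ends -15 m/s.
x(8) = 9 + Σ Δx = -87 m.

-87 m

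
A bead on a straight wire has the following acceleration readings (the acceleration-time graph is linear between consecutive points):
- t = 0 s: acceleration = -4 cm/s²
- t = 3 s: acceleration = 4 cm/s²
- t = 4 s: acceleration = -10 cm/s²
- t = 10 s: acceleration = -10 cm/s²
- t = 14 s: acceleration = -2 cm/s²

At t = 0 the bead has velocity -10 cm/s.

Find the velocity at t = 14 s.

Δv equals the area under the a-t graph; then v = v₀ + Δv.
0–3 s: ½(-4 + 4)(3) = 0 cm/s
3–4 s: ½(4 + -10)(1) = -3 cm/s
4–10 s: -10 × 6 = -60 cm/s
10–14 s: ½(-10 + -2)(4) = -24 cm/s
Δv = -87 cm/s, so v(14) = -10 + (-87) = -97 cm/s.

-97 cm/s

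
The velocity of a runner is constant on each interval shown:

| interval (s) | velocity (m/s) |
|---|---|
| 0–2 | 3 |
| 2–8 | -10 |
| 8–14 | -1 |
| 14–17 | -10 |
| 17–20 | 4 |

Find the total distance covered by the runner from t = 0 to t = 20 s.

Distance (not displacement) is the total path length: add the absolute areas under v-t.
0–2 s: |3| × 2 = 6 m
2–8 s: |-10| × 6 = 60 m
8–14 s: |-1| × 6 = 6 m
14–17 s: |-10| × 3 = 30 m
17–20 s: |4| × 3 = 12 m
Total distance = 114 m

114 m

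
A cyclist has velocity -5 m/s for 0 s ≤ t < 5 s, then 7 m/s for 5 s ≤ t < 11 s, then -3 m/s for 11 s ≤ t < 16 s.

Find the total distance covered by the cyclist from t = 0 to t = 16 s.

Distance (not displacement) is the total path length: add the absolute areas under v-t.
0–5 s: |-5| × 5 = 25 m
5–11 s: |7| × 6 = 42 m
11–16 s: |-3| × 5 = 15 m
Total distance = 82 m

82 m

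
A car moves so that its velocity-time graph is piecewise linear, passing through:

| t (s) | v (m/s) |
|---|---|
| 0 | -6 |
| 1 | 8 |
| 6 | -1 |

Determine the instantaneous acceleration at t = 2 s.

-1.8 m/s²

Acceleration is the slope of the v-t graph on 1–6 s: (-1 − 8)/(6 − 1) = -1.8 m/s².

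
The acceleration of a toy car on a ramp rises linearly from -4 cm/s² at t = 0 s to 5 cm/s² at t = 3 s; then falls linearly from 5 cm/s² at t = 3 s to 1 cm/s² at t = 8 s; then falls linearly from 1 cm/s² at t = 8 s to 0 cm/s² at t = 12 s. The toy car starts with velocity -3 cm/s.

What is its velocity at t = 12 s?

15.5 cm/s

Δv equals the area under the a-t graph; then v = v₀ + Δv.
0–3 s: ½(-4 + 5)(3) = 1.5 cm/s
3–8 s: ½(5 + 1)(5) = 15 cm/s
8–12 s: ½(1 + 0)(4) = 2 cm/s
Δv = 18.5 cm/s, so v(12) = -3 + (18.5) = 15.5 cm/s.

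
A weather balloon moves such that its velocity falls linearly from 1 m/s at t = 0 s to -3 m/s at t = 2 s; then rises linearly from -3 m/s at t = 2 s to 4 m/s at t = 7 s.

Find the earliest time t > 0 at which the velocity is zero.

t = 0.5 s

v changes sign on 0–2 s (from 1 to -3); the graph is linear there, so v = 0 at t = 0 + (-1)·(2 − 0)/(-3 − 1) = 0.5 s.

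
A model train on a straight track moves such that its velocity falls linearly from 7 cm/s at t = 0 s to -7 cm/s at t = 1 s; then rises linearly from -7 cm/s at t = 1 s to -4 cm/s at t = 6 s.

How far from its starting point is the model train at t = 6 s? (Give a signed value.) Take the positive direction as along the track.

-27.5 cm

Net displacement equals the area under the velocity-time graph (areas below the axis count negative).
0–1 s: ½(7 + -7)(1) = 0 cm
1–6 s: ½(-7 + -4)(5) = -27.5 cm
Net displacement = -27.5 cm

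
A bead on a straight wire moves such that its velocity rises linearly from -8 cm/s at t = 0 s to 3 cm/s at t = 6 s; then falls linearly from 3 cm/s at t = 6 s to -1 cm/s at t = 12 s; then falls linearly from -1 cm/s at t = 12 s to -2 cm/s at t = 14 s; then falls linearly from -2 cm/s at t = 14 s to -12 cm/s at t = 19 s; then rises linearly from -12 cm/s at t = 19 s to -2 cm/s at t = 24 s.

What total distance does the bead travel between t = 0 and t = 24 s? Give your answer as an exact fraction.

2209/22 cm

Distance (not displacement) is the total path length: add the absolute areas under v-t.
0–6 s: v = 0 at t = 48/11 s; triangle areas 192/11 + 27/11 = 219/11 cm
6–12 s: v = 0 at t = 10.5 s; triangle areas 6.75 + 0.75 = 7.5 cm
12–14 s: |½(-1 + -2)(2)| = 3 cm
14–19 s: |½(-2 + -12)(5)| = 35 cm
19–24 s: |½(-12 + -2)(5)| = 35 cm
Total distance = 2209/22 cm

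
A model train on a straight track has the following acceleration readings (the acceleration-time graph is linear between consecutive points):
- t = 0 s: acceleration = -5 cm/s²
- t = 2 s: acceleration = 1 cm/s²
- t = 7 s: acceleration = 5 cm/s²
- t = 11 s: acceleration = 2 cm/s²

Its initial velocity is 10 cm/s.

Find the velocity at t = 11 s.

Δv equals the area under the a-t graph; then v = v₀ + Δv.
0–2 s: ½(-5 + 1)(2) = -4 cm/s
2–7 s: ½(1 + 5)(5) = 15 cm/s
7–11 s: ½(5 + 2)(4) = 14 cm/s
Δv = 25 cm/s, so v(11) = 10 + (25) = 35 cm/s.

35 cm/s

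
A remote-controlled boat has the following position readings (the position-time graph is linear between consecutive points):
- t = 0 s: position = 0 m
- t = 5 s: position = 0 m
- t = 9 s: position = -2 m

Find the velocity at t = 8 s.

Velocity is the slope of the x-t graph on 5–9 s: (-2 − 0)/(9 − 5) = -0.5 m/s.

-0.5 m/s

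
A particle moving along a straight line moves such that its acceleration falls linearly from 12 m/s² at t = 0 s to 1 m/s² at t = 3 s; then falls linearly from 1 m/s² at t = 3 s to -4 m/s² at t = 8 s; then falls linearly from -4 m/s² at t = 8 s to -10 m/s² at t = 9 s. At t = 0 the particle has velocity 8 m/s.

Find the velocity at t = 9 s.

13 m/s

Δv equals the area under the a-t graph; then v = v₀ + Δv.
0–3 s: ½(12 + 1)(3) = 19.5 m/s
3–8 s: ½(1 + -4)(5) = -7.5 m/s
8–9 s: ½(-4 + -10)(1) = -7 m/s
Δv = 5 m/s, so v(9) = 8 + (5) = 13 m/s.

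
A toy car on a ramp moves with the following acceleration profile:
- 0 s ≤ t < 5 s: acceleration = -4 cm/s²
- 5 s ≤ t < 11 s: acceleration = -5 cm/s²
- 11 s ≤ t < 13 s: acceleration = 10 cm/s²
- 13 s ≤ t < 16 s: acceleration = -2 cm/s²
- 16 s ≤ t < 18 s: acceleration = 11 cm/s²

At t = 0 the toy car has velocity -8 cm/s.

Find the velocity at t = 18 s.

-22 cm/s

Δv equals the area under the a-t graph; then v = v₀ + Δv.
0–5 s: -4 × 5 = -20 cm/s
5–11 s: -5 × 6 = -30 cm/s
11–13 s: 10 × 2 = 20 cm/s
13–16 s: -2 × 3 = -6 cm/s
16–18 s: 11 × 2 = 22 cm/s
Δv = -14 cm/s, so v(18) = -8 + (-14) = -22 cm/s.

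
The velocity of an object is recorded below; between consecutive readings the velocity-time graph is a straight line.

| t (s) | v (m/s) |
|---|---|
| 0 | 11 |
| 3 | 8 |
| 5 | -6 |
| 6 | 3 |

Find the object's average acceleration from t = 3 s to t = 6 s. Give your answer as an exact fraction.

Average acceleration = Δv/Δt = (3 − 8)/(6 − 3) = -5/3 m/s².

-5/3 m/s²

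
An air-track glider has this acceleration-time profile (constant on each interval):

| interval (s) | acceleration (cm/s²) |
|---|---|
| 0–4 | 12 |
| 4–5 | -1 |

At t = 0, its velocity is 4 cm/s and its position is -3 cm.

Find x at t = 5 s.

On each constant-a segment, Δv = aΔt and Δx = v₀Δt + ½aΔt²; chain segment to segment.
0–4 s: v starts 4 cm/s; Δx = 4·4 + ½·12·4² = 112 cm; v ends 52 cm/s.
4–5 s: v starts 52 cm/s; Δx = 52·1 + ½·-1·1² = 51.5 cm; v ends 51 cm/s.
x(5) = -3 + Σ Δx = 160.5 cm.

160.5 cm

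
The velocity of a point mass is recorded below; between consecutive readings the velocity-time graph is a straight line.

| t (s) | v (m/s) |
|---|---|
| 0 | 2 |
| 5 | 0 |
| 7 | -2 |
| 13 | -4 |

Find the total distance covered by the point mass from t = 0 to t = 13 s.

25 m

Distance (not displacement) is the total path length: add the absolute areas under v-t.
0–5 s: |½(2 + 0)(5)| = 5 m
5–7 s: |½(0 + -2)(2)| = 2 m
7–13 s: |½(-2 + -4)(6)| = 18 m
Total distance = 25 m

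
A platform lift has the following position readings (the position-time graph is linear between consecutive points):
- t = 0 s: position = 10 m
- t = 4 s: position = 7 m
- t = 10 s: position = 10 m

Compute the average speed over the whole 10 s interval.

Average speed = (total path length)/(elapsed time); on a piecewise-linear x-t graph the path length is Σ|Δx|.
0–4 s: |Δx| = |7 − 10| = 3 m
4–10 s: |Δx| = |10 − 7| = 3 m
Total path = 6 m; average speed = 6/10 = 0.6 m/s.

0.6 m/s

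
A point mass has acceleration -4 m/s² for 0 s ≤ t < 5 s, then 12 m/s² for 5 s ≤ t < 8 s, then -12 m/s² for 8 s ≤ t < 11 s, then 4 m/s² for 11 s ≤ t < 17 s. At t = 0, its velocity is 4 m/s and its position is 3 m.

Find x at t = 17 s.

On each constant-a segment, Δv = aΔt and Δx = v₀Δt + ½aΔt²; chain segment to segment.
0–5 s: v starts 4 m/s; Δx = 4·5 + ½·-4·5² = -30 m; v ends -16 m/s.
5–8 s: v starts -16 m/s; Δx = -16·3 + ½·12·3² = 6 m; v ends 20 m/s.
8–11 s: v starts 20 m/s; Δx = 20·3 + ½·-12·3² = 6 m; v ends -16 m/s.
11–17 s: v starts -16 m/s; Δx = -16·6 + ½·4·6² = -24 m; v ends 8 m/s.
x(17) = 3 + Σ Δx = -39 m.

-39 m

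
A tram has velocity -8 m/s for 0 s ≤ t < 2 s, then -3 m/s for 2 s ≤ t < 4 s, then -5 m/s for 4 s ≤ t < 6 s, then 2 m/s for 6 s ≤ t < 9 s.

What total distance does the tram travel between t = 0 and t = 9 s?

Distance (not displacement) is the total path length: add the absolute areas under v-t.
0–2 s: |-8| × 2 = 16 m
2–4 s: |-3| × 2 = 6 m
4–6 s: |-5| × 2 = 10 m
6–9 s: |2| × 3 = 6 m
Total distance = 38 m

38 m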